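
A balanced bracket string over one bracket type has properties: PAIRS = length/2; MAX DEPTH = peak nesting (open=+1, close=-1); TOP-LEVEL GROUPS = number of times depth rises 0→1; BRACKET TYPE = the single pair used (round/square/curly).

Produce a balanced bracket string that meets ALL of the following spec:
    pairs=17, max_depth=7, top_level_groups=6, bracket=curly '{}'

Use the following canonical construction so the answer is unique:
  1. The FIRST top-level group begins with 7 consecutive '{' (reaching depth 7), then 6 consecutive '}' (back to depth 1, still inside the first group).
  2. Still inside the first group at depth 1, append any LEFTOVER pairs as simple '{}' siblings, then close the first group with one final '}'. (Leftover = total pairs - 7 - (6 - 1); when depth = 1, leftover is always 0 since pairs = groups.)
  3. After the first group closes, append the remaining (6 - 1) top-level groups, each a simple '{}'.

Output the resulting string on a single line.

Spec: pairs=17 depth=7 groups=6
Leftover pairs = 17 - 7 - (6-1) = 5
First group: deep chain of depth 7 + 5 sibling pairs
Remaining 5 groups: simple '{}' each

Answer: {{{{{{{}}}}}}{}{}{}{}{}}{}{}{}{}{}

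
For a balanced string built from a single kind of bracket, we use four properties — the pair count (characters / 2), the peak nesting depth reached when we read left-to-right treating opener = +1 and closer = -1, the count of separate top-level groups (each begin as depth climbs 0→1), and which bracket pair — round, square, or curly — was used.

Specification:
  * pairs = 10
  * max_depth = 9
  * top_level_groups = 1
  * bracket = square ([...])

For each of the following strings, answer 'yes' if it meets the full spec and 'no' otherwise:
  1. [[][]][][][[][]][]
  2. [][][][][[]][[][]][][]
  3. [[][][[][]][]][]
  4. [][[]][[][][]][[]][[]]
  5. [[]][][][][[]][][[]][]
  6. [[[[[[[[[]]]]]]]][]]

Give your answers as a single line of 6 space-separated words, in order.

String 1 '[[][]][][][[][]][]': depth seq [1 2 1 2 1 0 1 0 1 0 1 2 1 2 1 0 1 0]
  -> pairs=9 depth=2 groups=5 -> no
String 2 '[][][][][[]][[][]][][]': depth seq [1 0 1 0 1 0 1 0 1 2 1 0 1 2 1 2 1 0 1 0 1 0]
  -> pairs=11 depth=2 groups=8 -> no
String 3 '[[][][[][]][]][]': depth seq [1 2 1 2 1 2 3 2 3 2 1 2 1 0 1 0]
  -> pairs=8 depth=3 groups=2 -> no
String 4 '[][[]][[][][]][[]][[]]': depth seq [1 0 1 2 1 0 1 2 1 2 1 2 1 0 1 2 1 0 1 2 1 0]
  -> pairs=11 depth=2 groups=5 -> no
String 5 '[[]][][][][[]][][[]][]': depth seq [1 2 1 0 1 0 1 0 1 0 1 2 1 0 1 0 1 2 1 0 1 0]
  -> pairs=11 depth=2 groups=8 -> no
String 6 '[[[[[[[[[]]]]]]]][]]': depth seq [1 2 3 4 5 6 7 8 9 8 7 6 5 4 3 2 1 2 1 0]
  -> pairs=10 depth=9 groups=1 -> yes

Answer: no no no no no yes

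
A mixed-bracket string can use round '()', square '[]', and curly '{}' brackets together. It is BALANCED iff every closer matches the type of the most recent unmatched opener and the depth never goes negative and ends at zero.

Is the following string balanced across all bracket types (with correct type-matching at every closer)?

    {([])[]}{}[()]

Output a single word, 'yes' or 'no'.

pos 0: push '{'; stack = {
pos 1: push '('; stack = {(
pos 2: push '['; stack = {([
pos 3: ']' matches '['; pop; stack = {(
pos 4: ')' matches '('; pop; stack = {
pos 5: push '['; stack = {[
pos 6: ']' matches '['; pop; stack = {
pos 7: '}' matches '{'; pop; stack = (empty)
pos 8: push '{'; stack = {
pos 9: '}' matches '{'; pop; stack = (empty)
pos 10: push '['; stack = [
pos 11: push '('; stack = [(
pos 12: ')' matches '('; pop; stack = [
pos 13: ']' matches '['; pop; stack = (empty)
end: stack empty → VALID
Verdict: properly nested → yes

Answer: yes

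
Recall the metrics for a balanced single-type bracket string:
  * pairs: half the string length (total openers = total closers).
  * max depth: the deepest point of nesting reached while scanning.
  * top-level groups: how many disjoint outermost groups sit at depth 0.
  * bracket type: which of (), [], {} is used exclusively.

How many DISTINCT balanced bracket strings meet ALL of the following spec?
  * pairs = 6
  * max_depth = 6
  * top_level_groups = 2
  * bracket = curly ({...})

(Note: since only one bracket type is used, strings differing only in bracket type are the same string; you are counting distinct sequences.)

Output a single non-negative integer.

Answer: 0

Derivation:
Spec: pairs=6 depth=6 groups=2
Count(depth <= 6) = 42
Count(depth <= 5) = 42
Count(depth == 6) = 42 - 42 = 0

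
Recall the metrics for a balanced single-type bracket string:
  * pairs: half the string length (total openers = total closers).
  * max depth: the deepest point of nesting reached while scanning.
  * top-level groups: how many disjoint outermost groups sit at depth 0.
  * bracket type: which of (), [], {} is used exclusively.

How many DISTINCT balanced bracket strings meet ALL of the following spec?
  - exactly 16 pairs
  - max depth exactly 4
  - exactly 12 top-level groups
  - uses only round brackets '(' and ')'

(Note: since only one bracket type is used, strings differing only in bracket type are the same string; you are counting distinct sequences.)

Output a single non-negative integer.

Spec: pairs=16 depth=4 groups=12
Count(depth <= 4) = 2895
Count(depth <= 3) = 2703
Count(depth == 4) = 2895 - 2703 = 192

Answer: 192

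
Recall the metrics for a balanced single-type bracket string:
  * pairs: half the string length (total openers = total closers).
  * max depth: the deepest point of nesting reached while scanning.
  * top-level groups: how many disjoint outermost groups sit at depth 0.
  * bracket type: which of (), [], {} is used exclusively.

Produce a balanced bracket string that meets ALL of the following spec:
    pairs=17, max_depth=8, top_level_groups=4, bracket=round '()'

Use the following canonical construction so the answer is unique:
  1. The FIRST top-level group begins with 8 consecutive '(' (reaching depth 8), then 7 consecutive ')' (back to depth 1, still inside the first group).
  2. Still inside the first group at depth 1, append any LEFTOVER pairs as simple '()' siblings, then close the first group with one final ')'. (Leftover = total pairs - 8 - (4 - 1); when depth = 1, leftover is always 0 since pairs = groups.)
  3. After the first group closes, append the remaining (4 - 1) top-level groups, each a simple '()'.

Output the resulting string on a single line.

Answer: (((((((()))))))()()()()()())()()()

Derivation:
Spec: pairs=17 depth=8 groups=4
Leftover pairs = 17 - 8 - (4-1) = 6
First group: deep chain of depth 8 + 6 sibling pairs
Remaining 3 groups: simple '()' each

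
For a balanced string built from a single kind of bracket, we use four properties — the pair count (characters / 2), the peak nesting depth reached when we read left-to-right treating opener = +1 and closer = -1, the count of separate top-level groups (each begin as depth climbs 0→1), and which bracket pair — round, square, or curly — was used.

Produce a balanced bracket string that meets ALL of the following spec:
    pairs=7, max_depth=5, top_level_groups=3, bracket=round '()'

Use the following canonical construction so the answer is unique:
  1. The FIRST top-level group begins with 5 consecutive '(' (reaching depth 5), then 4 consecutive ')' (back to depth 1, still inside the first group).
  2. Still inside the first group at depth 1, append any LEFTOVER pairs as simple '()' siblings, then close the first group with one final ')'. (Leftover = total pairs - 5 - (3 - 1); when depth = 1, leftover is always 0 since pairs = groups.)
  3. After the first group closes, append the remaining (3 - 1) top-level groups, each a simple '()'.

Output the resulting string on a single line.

Answer: ((((()))))()()

Derivation:
Spec: pairs=7 depth=5 groups=3
Leftover pairs = 7 - 5 - (3-1) = 0
First group: deep chain of depth 5 + 0 sibling pairs
Remaining 2 groups: simple '()' each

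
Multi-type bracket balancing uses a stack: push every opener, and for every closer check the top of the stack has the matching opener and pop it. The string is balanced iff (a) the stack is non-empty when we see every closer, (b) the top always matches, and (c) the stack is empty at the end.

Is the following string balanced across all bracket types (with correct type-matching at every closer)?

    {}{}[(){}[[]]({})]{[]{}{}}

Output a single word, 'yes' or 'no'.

Answer: yes

Derivation:
pos 0: push '{'; stack = {
pos 1: '}' matches '{'; pop; stack = (empty)
pos 2: push '{'; stack = {
pos 3: '}' matches '{'; pop; stack = (empty)
pos 4: push '['; stack = [
pos 5: push '('; stack = [(
pos 6: ')' matches '('; pop; stack = [
pos 7: push '{'; stack = [{
pos 8: '}' matches '{'; pop; stack = [
pos 9: push '['; stack = [[
pos 10: push '['; stack = [[[
pos 11: ']' matches '['; pop; stack = [[
pos 12: ']' matches '['; pop; stack = [
pos 13: push '('; stack = [(
pos 14: push '{'; stack = [({
pos 15: '}' matches '{'; pop; stack = [(
pos 16: ')' matches '('; pop; stack = [
pos 17: ']' matches '['; pop; stack = (empty)
pos 18: push '{'; stack = {
pos 19: push '['; stack = {[
pos 20: ']' matches '['; pop; stack = {
pos 21: push '{'; stack = {{
pos 22: '}' matches '{'; pop; stack = {
pos 23: push '{'; stack = {{
pos 24: '}' matches '{'; pop; stack = {
pos 25: '}' matches '{'; pop; stack = (empty)
end: stack empty → VALID
Verdict: properly nested → yes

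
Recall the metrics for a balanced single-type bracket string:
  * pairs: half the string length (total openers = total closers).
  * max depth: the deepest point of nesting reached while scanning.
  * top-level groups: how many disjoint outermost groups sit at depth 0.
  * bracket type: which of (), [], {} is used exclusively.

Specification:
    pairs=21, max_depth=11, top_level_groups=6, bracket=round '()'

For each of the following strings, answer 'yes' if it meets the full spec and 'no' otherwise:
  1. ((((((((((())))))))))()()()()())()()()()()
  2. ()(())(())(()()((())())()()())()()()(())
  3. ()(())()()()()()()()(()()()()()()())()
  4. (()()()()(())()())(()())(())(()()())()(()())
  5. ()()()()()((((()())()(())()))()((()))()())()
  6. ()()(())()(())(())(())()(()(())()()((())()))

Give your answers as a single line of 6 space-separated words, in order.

String 1 '((((((((((())))))))))()()()()())()()()()()': depth seq [1 2 3 4 5 6 7 8 9 10 11 10 9 8 7 6 5 4 3 2 1 2 1 2 1 2 1 2 1 2 1 0 1 0 1 0 1 0 1 0 1 0]
  -> pairs=21 depth=11 groups=6 -> yes
String 2 '()(())(())(()()((())())()()())()()()(())': depth seq [1 0 1 2 1 0 1 2 1 0 1 2 1 2 1 2 3 4 3 2 3 2 1 2 1 2 1 2 1 0 1 0 1 0 1 0 1 2 1 0]
  -> pairs=20 depth=4 groups=8 -> no
String 3 '()(())()()()()()()()(()()()()()()())()': depth seq [1 0 1 2 1 0 1 0 1 0 1 0 1 0 1 0 1 0 1 0 1 2 1 2 1 2 1 2 1 2 1 2 1 2 1 0 1 0]
  -> pairs=19 depth=2 groups=11 -> no
String 4 '(()()()()(())()())(()())(())(()()())()(()())': depth seq [1 2 1 2 1 2 1 2 1 2 3 2 1 2 1 2 1 0 1 2 1 2 1 0 1 2 1 0 1 2 1 2 1 2 1 0 1 0 1 2 1 2 1 0]
  -> pairs=22 depth=3 groups=6 -> no
String 5 '()()()()()((((()())()(())()))()((()))()())()': depth seq [1 0 1 0 1 0 1 0 1 0 1 2 3 4 5 4 5 4 3 4 3 4 5 4 3 4 3 2 1 2 1 2 3 4 3 2 1 2 1 2 1 0 1 0]
  -> pairs=22 depth=5 groups=7 -> no
String 6 '()()(())()(())(())(())()(()(())()()((())()))': depth seq [1 0 1 0 1 2 1 0 1 0 1 2 1 0 1 2 1 0 1 2 1 0 1 0 1 2 1 2 3 2 1 2 1 2 1 2 3 4 3 2 3 2 1 0]
  -> pairs=22 depth=4 groups=9 -> no

Answer: yes no no no no no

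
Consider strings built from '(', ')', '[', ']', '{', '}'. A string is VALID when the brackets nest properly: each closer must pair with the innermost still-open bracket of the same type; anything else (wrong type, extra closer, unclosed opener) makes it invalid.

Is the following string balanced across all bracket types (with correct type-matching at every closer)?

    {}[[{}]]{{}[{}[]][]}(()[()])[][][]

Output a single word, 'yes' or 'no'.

pos 0: push '{'; stack = {
pos 1: '}' matches '{'; pop; stack = (empty)
pos 2: push '['; stack = [
pos 3: push '['; stack = [[
pos 4: push '{'; stack = [[{
pos 5: '}' matches '{'; pop; stack = [[
pos 6: ']' matches '['; pop; stack = [
pos 7: ']' matches '['; pop; stack = (empty)
pos 8: push '{'; stack = {
pos 9: push '{'; stack = {{
pos 10: '}' matches '{'; pop; stack = {
pos 11: push '['; stack = {[
pos 12: push '{'; stack = {[{
pos 13: '}' matches '{'; pop; stack = {[
pos 14: push '['; stack = {[[
pos 15: ']' matches '['; pop; stack = {[
pos 16: ']' matches '['; pop; stack = {
pos 17: push '['; stack = {[
pos 18: ']' matches '['; pop; stack = {
pos 19: '}' matches '{'; pop; stack = (empty)
pos 20: push '('; stack = (
pos 21: push '('; stack = ((
pos 22: ')' matches '('; pop; stack = (
pos 23: push '['; stack = ([
pos 24: push '('; stack = ([(
pos 25: ')' matches '('; pop; stack = ([
pos 26: ']' matches '['; pop; stack = (
pos 27: ')' matches '('; pop; stack = (empty)
pos 28: push '['; stack = [
pos 29: ']' matches '['; pop; stack = (empty)
pos 30: push '['; stack = [
pos 31: ']' matches '['; pop; stack = (empty)
pos 32: push '['; stack = [
pos 33: ']' matches '['; pop; stack = (empty)
end: stack empty → VALID
Verdict: properly nested → yes

Answer: yes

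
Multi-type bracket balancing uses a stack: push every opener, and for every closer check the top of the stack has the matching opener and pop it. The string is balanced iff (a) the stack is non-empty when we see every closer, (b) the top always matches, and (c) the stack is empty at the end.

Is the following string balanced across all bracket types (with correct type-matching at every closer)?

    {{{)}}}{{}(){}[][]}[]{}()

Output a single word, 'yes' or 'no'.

Answer: no

Derivation:
pos 0: push '{'; stack = {
pos 1: push '{'; stack = {{
pos 2: push '{'; stack = {{{
pos 3: saw closer ')' but top of stack is '{' (expected '}') → INVALID
Verdict: type mismatch at position 3: ')' closes '{' → no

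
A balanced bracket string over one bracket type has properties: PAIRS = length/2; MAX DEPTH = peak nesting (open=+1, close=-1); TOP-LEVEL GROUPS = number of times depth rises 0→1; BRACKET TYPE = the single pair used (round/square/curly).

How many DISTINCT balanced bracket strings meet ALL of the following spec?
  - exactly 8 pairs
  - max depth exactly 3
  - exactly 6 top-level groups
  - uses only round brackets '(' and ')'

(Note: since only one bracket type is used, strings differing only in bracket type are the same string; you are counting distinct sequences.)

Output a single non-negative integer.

Answer: 6

Derivation:
Spec: pairs=8 depth=3 groups=6
Count(depth <= 3) = 27
Count(depth <= 2) = 21
Count(depth == 3) = 27 - 21 = 6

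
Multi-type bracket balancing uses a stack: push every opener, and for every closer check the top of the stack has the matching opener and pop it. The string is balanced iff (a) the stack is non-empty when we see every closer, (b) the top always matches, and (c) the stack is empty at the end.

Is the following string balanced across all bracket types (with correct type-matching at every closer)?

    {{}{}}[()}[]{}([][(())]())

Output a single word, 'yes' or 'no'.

pos 0: push '{'; stack = {
pos 1: push '{'; stack = {{
pos 2: '}' matches '{'; pop; stack = {
pos 3: push '{'; stack = {{
pos 4: '}' matches '{'; pop; stack = {
pos 5: '}' matches '{'; pop; stack = (empty)
pos 6: push '['; stack = [
pos 7: push '('; stack = [(
pos 8: ')' matches '('; pop; stack = [
pos 9: saw closer '}' but top of stack is '[' (expected ']') → INVALID
Verdict: type mismatch at position 9: '}' closes '[' → no

Answer: no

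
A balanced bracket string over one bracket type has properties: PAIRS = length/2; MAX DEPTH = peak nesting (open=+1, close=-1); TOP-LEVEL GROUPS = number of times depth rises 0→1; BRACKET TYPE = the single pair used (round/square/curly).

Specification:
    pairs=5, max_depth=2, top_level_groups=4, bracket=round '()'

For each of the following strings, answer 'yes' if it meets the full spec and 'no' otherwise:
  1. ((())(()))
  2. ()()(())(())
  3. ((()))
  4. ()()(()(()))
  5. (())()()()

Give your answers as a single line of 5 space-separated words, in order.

String 1 '((())(()))': depth seq [1 2 3 2 1 2 3 2 1 0]
  -> pairs=5 depth=3 groups=1 -> no
String 2 '()()(())(())': depth seq [1 0 1 0 1 2 1 0 1 2 1 0]
  -> pairs=6 depth=2 groups=4 -> no
String 3 '((()))': depth seq [1 2 3 2 1 0]
  -> pairs=3 depth=3 groups=1 -> no
String 4 '()()(()(()))': depth seq [1 0 1 0 1 2 1 2 3 2 1 0]
  -> pairs=6 depth=3 groups=3 -> no
String 5 '(())()()()': depth seq [1 2 1 0 1 0 1 0 1 0]
  -> pairs=5 depth=2 groups=4 -> yes

Answer: no no no no yes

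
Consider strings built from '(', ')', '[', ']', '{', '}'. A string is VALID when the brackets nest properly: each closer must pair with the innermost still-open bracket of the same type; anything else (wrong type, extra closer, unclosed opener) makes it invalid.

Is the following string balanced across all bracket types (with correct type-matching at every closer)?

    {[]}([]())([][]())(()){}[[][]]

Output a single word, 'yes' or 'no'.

Answer: yes

Derivation:
pos 0: push '{'; stack = {
pos 1: push '['; stack = {[
pos 2: ']' matches '['; pop; stack = {
pos 3: '}' matches '{'; pop; stack = (empty)
pos 4: push '('; stack = (
pos 5: push '['; stack = ([
pos 6: ']' matches '['; pop; stack = (
pos 7: push '('; stack = ((
pos 8: ')' matches '('; pop; stack = (
pos 9: ')' matches '('; pop; stack = (empty)
pos 10: push '('; stack = (
pos 11: push '['; stack = ([
pos 12: ']' matches '['; pop; stack = (
pos 13: push '['; stack = ([
pos 14: ']' matches '['; pop; stack = (
pos 15: push '('; stack = ((
pos 16: ')' matches '('; pop; stack = (
pos 17: ')' matches '('; pop; stack = (empty)
pos 18: push '('; stack = (
pos 19: push '('; stack = ((
pos 20: ')' matches '('; pop; stack = (
pos 21: ')' matches '('; pop; stack = (empty)
pos 22: push '{'; stack = {
pos 23: '}' matches '{'; pop; stack = (empty)
pos 24: push '['; stack = [
pos 25: push '['; stack = [[
pos 26: ']' matches '['; pop; stack = [
pos 27: push '['; stack = [[
pos 28: ']' matches '['; pop; stack = [
pos 29: ']' matches '['; pop; stack = (empty)
end: stack empty → VALID
Verdict: properly nested → yes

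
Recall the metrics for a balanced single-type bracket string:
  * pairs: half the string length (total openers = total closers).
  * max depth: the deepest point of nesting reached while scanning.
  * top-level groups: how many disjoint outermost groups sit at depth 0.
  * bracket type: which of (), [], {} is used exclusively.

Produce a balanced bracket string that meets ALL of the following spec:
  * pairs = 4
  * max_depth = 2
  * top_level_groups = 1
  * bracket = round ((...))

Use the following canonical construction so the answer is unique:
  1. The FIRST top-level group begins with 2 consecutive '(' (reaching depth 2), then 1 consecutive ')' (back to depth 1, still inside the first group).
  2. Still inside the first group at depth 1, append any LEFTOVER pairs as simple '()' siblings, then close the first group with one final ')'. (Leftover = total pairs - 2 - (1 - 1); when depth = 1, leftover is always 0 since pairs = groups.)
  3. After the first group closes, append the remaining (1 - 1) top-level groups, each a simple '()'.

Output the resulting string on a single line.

Answer: (()()())

Derivation:
Spec: pairs=4 depth=2 groups=1
Leftover pairs = 4 - 2 - (1-1) = 2
First group: deep chain of depth 2 + 2 sibling pairs
Remaining 0 groups: simple '()' each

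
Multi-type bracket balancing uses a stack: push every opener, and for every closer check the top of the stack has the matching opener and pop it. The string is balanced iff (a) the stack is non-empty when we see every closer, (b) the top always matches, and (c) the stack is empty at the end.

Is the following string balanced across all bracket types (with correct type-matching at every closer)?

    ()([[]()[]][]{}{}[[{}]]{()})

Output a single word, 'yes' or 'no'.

Answer: yes

Derivation:
pos 0: push '('; stack = (
pos 1: ')' matches '('; pop; stack = (empty)
pos 2: push '('; stack = (
pos 3: push '['; stack = ([
pos 4: push '['; stack = ([[
pos 5: ']' matches '['; pop; stack = ([
pos 6: push '('; stack = ([(
pos 7: ')' matches '('; pop; stack = ([
pos 8: push '['; stack = ([[
pos 9: ']' matches '['; pop; stack = ([
pos 10: ']' matches '['; pop; stack = (
pos 11: push '['; stack = ([
pos 12: ']' matches '['; pop; stack = (
pos 13: push '{'; stack = ({
pos 14: '}' matches '{'; pop; stack = (
pos 15: push '{'; stack = ({
pos 16: '}' matches '{'; pop; stack = (
pos 17: push '['; stack = ([
pos 18: push '['; stack = ([[
pos 19: push '{'; stack = ([[{
pos 20: '}' matches '{'; pop; stack = ([[
pos 21: ']' matches '['; pop; stack = ([
pos 22: ']' matches '['; pop; stack = (
pos 23: push '{'; stack = ({
pos 24: push '('; stack = ({(
pos 25: ')' matches '('; pop; stack = ({
pos 26: '}' matches '{'; pop; stack = (
pos 27: ')' matches '('; pop; stack = (empty)
end: stack empty → VALID
Verdict: properly nested → yes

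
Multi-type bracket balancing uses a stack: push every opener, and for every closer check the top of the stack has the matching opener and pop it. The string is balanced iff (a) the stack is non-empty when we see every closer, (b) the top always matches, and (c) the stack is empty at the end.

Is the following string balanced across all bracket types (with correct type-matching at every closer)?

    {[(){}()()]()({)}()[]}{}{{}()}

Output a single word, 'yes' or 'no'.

Answer: no

Derivation:
pos 0: push '{'; stack = {
pos 1: push '['; stack = {[
pos 2: push '('; stack = {[(
pos 3: ')' matches '('; pop; stack = {[
pos 4: push '{'; stack = {[{
pos 5: '}' matches '{'; pop; stack = {[
pos 6: push '('; stack = {[(
pos 7: ')' matches '('; pop; stack = {[
pos 8: push '('; stack = {[(
pos 9: ')' matches '('; pop; stack = {[
pos 10: ']' matches '['; pop; stack = {
pos 11: push '('; stack = {(
pos 12: ')' matches '('; pop; stack = {
pos 13: push '('; stack = {(
pos 14: push '{'; stack = {({
pos 15: saw closer ')' but top of stack is '{' (expected '}') → INVALID
Verdict: type mismatch at position 15: ')' closes '{' → no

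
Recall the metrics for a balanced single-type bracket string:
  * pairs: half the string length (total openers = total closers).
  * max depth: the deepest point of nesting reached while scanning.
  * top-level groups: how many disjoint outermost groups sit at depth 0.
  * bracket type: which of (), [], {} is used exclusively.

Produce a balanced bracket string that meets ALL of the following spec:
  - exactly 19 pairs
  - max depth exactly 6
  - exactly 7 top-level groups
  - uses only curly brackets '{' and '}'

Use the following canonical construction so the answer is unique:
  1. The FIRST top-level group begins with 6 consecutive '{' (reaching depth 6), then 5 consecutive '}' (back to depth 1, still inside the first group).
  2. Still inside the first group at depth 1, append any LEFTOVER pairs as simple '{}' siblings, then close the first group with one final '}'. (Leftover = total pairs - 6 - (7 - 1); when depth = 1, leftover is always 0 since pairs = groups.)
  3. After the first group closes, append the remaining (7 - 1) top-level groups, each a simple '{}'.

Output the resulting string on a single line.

Spec: pairs=19 depth=6 groups=7
Leftover pairs = 19 - 6 - (7-1) = 7
First group: deep chain of depth 6 + 7 sibling pairs
Remaining 6 groups: simple '{}' each

Answer: {{{{{{}}}}}{}{}{}{}{}{}{}}{}{}{}{}{}{}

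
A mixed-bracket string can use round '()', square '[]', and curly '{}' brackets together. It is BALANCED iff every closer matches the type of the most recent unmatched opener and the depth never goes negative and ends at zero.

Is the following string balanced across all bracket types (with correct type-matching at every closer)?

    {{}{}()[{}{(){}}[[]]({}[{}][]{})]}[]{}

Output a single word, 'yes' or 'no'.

pos 0: push '{'; stack = {
pos 1: push '{'; stack = {{
pos 2: '}' matches '{'; pop; stack = {
pos 3: push '{'; stack = {{
pos 4: '}' matches '{'; pop; stack = {
pos 5: push '('; stack = {(
pos 6: ')' matches '('; pop; stack = {
pos 7: push '['; stack = {[
pos 8: push '{'; stack = {[{
pos 9: '}' matches '{'; pop; stack = {[
pos 10: push '{'; stack = {[{
pos 11: push '('; stack = {[{(
pos 12: ')' matches '('; pop; stack = {[{
pos 13: push '{'; stack = {[{{
pos 14: '}' matches '{'; pop; stack = {[{
pos 15: '}' matches '{'; pop; stack = {[
pos 16: push '['; stack = {[[
pos 17: push '['; stack = {[[[
pos 18: ']' matches '['; pop; stack = {[[
pos 19: ']' matches '['; pop; stack = {[
pos 20: push '('; stack = {[(
pos 21: push '{'; stack = {[({
pos 22: '}' matches '{'; pop; stack = {[(
pos 23: push '['; stack = {[([
pos 24: push '{'; stack = {[([{
pos 25: '}' matches '{'; pop; stack = {[([
pos 26: ']' matches '['; pop; stack = {[(
pos 27: push '['; stack = {[([
pos 28: ']' matches '['; pop; stack = {[(
pos 29: push '{'; stack = {[({
pos 30: '}' matches '{'; pop; stack = {[(
pos 31: ')' matches '('; pop; stack = {[
pos 32: ']' matches '['; pop; stack = {
pos 33: '}' matches '{'; pop; stack = (empty)
pos 34: push '['; stack = [
pos 35: ']' matches '['; pop; stack = (empty)
pos 36: push '{'; stack = {
pos 37: '}' matches '{'; pop; stack = (empty)
end: stack empty → VALID
Verdict: properly nested → yes

Answer: yes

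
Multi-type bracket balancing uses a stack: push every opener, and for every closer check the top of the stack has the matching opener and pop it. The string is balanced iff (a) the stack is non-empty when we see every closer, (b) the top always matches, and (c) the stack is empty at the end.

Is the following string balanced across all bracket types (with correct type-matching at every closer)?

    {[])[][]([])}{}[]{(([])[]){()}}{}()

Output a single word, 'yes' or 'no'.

pos 0: push '{'; stack = {
pos 1: push '['; stack = {[
pos 2: ']' matches '['; pop; stack = {
pos 3: saw closer ')' but top of stack is '{' (expected '}') → INVALID
Verdict: type mismatch at position 3: ')' closes '{' → no

Answer: no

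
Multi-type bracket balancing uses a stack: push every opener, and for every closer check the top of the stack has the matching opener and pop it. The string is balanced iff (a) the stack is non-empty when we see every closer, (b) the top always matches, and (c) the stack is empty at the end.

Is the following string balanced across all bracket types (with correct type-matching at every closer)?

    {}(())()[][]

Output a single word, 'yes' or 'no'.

Answer: yes

Derivation:
pos 0: push '{'; stack = {
pos 1: '}' matches '{'; pop; stack = (empty)
pos 2: push '('; stack = (
pos 3: push '('; stack = ((
pos 4: ')' matches '('; pop; stack = (
pos 5: ')' matches '('; pop; stack = (empty)
pos 6: push '('; stack = (
pos 7: ')' matches '('; pop; stack = (empty)
pos 8: push '['; stack = [
pos 9: ']' matches '['; pop; stack = (empty)
pos 10: push '['; stack = [
pos 11: ']' matches '['; pop; stack = (empty)
end: stack empty → VALID
Verdict: properly nested → yes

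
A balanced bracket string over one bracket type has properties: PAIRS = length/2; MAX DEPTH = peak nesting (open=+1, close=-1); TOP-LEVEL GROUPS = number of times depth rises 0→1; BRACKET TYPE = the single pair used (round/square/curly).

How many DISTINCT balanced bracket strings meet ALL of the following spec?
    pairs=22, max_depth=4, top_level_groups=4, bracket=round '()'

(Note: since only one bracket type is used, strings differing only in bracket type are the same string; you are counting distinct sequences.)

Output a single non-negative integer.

Spec: pairs=22 depth=4 groups=4
Count(depth <= 4) = 932710268
Count(depth <= 3) = 36175872
Count(depth == 4) = 932710268 - 36175872 = 896534396

Answer: 896534396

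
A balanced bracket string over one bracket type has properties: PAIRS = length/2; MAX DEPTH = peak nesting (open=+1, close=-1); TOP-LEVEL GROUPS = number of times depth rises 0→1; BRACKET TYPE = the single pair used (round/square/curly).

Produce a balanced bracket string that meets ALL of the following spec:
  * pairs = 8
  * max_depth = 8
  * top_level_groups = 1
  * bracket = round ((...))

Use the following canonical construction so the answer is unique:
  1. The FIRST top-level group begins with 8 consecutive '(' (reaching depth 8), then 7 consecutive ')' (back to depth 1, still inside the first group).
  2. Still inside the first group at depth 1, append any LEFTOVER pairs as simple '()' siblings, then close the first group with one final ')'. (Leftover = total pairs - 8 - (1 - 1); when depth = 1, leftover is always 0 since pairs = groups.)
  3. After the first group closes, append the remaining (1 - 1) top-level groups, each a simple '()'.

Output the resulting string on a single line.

Answer: (((((((())))))))

Derivation:
Spec: pairs=8 depth=8 groups=1
Leftover pairs = 8 - 8 - (1-1) = 0
First group: deep chain of depth 8 + 0 sibling pairs
Remaining 0 groups: simple '()' each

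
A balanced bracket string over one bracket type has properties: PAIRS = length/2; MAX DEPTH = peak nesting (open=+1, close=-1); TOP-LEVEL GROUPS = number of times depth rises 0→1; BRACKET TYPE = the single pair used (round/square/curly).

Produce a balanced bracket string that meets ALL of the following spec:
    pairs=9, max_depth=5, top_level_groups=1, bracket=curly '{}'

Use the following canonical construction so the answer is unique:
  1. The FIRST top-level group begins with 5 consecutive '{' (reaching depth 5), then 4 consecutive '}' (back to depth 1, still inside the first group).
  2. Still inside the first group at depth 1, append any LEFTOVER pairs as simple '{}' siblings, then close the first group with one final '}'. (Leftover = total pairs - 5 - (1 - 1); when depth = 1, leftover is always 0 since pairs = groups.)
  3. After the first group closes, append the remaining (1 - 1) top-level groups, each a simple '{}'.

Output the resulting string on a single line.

Spec: pairs=9 depth=5 groups=1
Leftover pairs = 9 - 5 - (1-1) = 4
First group: deep chain of depth 5 + 4 sibling pairs
Remaining 0 groups: simple '{}' each

Answer: {{{{{}}}}{}{}{}{}}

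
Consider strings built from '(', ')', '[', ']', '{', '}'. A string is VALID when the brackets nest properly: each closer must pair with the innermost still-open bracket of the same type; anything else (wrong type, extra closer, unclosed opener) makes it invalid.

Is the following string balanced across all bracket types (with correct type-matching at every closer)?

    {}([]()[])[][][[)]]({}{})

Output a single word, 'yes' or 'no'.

Answer: no

Derivation:
pos 0: push '{'; stack = {
pos 1: '}' matches '{'; pop; stack = (empty)
pos 2: push '('; stack = (
pos 3: push '['; stack = ([
pos 4: ']' matches '['; pop; stack = (
pos 5: push '('; stack = ((
pos 6: ')' matches '('; pop; stack = (
pos 7: push '['; stack = ([
pos 8: ']' matches '['; pop; stack = (
pos 9: ')' matches '('; pop; stack = (empty)
pos 10: push '['; stack = [
pos 11: ']' matches '['; pop; stack = (empty)
pos 12: push '['; stack = [
pos 13: ']' matches '['; pop; stack = (empty)
pos 14: push '['; stack = [
pos 15: push '['; stack = [[
pos 16: saw closer ')' but top of stack is '[' (expected ']') → INVALID
Verdict: type mismatch at position 16: ')' closes '[' → no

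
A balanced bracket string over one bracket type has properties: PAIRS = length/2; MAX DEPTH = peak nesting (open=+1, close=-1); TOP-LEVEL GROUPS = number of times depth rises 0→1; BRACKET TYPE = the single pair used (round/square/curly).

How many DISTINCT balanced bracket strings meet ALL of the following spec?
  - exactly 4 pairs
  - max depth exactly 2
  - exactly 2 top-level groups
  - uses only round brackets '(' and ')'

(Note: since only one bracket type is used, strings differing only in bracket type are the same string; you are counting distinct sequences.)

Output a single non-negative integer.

Spec: pairs=4 depth=2 groups=2
Count(depth <= 2) = 3
Count(depth <= 1) = 0
Count(depth == 2) = 3 - 0 = 3

Answer: 3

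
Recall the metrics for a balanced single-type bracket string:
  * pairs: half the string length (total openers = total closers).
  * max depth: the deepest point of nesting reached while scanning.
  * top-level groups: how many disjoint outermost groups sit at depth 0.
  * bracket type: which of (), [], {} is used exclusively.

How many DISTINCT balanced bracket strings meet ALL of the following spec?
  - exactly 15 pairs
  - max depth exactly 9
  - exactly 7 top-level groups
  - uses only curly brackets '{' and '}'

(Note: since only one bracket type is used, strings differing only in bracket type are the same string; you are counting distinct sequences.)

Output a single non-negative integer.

Answer: 7

Derivation:
Spec: pairs=15 depth=9 groups=7
Count(depth <= 9) = 149226
Count(depth <= 8) = 149219
Count(depth == 9) = 149226 - 149219 = 7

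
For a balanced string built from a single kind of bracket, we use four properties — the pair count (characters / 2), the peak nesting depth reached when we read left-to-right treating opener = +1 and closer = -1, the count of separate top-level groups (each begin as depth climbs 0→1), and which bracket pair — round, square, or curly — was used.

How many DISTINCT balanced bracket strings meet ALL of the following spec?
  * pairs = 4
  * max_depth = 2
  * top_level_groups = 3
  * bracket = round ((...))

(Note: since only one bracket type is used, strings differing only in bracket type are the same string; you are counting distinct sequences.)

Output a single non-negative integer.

Answer: 3

Derivation:
Spec: pairs=4 depth=2 groups=3
Count(depth <= 2) = 3
Count(depth <= 1) = 0
Count(depth == 2) = 3 - 0 = 3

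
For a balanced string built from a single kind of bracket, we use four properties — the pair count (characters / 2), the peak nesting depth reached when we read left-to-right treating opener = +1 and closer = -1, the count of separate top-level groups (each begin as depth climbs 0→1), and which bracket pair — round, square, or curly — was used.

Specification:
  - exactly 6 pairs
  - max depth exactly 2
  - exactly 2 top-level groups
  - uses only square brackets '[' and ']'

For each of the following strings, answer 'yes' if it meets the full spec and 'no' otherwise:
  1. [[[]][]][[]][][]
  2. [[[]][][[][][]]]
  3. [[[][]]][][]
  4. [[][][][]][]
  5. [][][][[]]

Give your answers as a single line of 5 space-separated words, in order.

Answer: no no no yes no

Derivation:
String 1 '[[[]][]][[]][][]': depth seq [1 2 3 2 1 2 1 0 1 2 1 0 1 0 1 0]
  -> pairs=8 depth=3 groups=4 -> no
String 2 '[[[]][][[][][]]]': depth seq [1 2 3 2 1 2 1 2 3 2 3 2 3 2 1 0]
  -> pairs=8 depth=3 groups=1 -> no
String 3 '[[[][]]][][]': depth seq [1 2 3 2 3 2 1 0 1 0 1 0]
  -> pairs=6 depth=3 groups=3 -> no
String 4 '[[][][][]][]': depth seq [1 2 1 2 1 2 1 2 1 0 1 0]
  -> pairs=6 depth=2 groups=2 -> yes
String 5 '[][][][[]]': depth seq [1 0 1 0 1 0 1 2 1 0]
  -> pairs=5 depth=2 groups=4 -> no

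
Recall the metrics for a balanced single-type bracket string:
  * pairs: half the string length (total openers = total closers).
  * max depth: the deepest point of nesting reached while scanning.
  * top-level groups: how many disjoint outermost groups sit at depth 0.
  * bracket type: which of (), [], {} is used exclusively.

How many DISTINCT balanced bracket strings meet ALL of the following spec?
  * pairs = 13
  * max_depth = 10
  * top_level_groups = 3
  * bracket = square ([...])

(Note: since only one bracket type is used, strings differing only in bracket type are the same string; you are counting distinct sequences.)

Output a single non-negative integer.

Answer: 57

Derivation:
Spec: pairs=13 depth=10 groups=3
Count(depth <= 10) = 149223
Count(depth <= 9) = 149166
Count(depth == 10) = 149223 - 149166 = 57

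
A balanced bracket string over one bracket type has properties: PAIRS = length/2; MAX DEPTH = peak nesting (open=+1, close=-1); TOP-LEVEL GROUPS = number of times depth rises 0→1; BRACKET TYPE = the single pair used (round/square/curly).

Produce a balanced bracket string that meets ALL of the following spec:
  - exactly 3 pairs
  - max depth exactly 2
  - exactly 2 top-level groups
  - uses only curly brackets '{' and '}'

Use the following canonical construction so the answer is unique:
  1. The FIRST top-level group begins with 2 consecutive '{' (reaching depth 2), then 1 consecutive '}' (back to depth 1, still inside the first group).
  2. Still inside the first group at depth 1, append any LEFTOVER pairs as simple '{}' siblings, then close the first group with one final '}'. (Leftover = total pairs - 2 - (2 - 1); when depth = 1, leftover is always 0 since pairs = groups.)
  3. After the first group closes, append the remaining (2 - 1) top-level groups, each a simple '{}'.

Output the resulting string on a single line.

Spec: pairs=3 depth=2 groups=2
Leftover pairs = 3 - 2 - (2-1) = 0
First group: deep chain of depth 2 + 0 sibling pairs
Remaining 1 groups: simple '{}' each

Answer: {{}}{}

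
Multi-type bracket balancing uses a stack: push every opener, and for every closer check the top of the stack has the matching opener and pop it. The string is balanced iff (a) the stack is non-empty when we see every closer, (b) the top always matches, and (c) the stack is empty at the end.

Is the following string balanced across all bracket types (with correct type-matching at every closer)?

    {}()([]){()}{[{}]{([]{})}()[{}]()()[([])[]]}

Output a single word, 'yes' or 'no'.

Answer: yes

Derivation:
pos 0: push '{'; stack = {
pos 1: '}' matches '{'; pop; stack = (empty)
pos 2: push '('; stack = (
pos 3: ')' matches '('; pop; stack = (empty)
pos 4: push '('; stack = (
pos 5: push '['; stack = ([
pos 6: ']' matches '['; pop; stack = (
pos 7: ')' matches '('; pop; stack = (empty)
pos 8: push '{'; stack = {
pos 9: push '('; stack = {(
pos 10: ')' matches '('; pop; stack = {
pos 11: '}' matches '{'; pop; stack = (empty)
pos 12: push '{'; stack = {
pos 13: push '['; stack = {[
pos 14: push '{'; stack = {[{
pos 15: '}' matches '{'; pop; stack = {[
pos 16: ']' matches '['; pop; stack = {
pos 17: push '{'; stack = {{
pos 18: push '('; stack = {{(
pos 19: push '['; stack = {{([
pos 20: ']' matches '['; pop; stack = {{(
pos 21: push '{'; stack = {{({
pos 22: '}' matches '{'; pop; stack = {{(
pos 23: ')' matches '('; pop; stack = {{
pos 24: '}' matches '{'; pop; stack = {
pos 25: push '('; stack = {(
pos 26: ')' matches '('; pop; stack = {
pos 27: push '['; stack = {[
pos 28: push '{'; stack = {[{
pos 29: '}' matches '{'; pop; stack = {[
pos 30: ']' matches '['; pop; stack = {
pos 31: push '('; stack = {(
pos 32: ')' matches '('; pop; stack = {
pos 33: push '('; stack = {(
pos 34: ')' matches '('; pop; stack = {
pos 35: push '['; stack = {[
pos 36: push '('; stack = {[(
pos 37: push '['; stack = {[([
pos 38: ']' matches '['; pop; stack = {[(
pos 39: ')' matches '('; pop; stack = {[
pos 40: push '['; stack = {[[
pos 41: ']' matches '['; pop; stack = {[
pos 42: ']' matches '['; pop; stack = {
pos 43: '}' matches '{'; pop; stack = (empty)
end: stack empty → VALID
Verdict: properly nested → yes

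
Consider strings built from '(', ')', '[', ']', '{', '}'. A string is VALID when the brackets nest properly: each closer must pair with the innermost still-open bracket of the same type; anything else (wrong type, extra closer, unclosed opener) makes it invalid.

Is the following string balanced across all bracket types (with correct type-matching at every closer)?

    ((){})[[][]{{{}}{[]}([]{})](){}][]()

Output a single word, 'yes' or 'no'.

pos 0: push '('; stack = (
pos 1: push '('; stack = ((
pos 2: ')' matches '('; pop; stack = (
pos 3: push '{'; stack = ({
pos 4: '}' matches '{'; pop; stack = (
pos 5: ')' matches '('; pop; stack = (empty)
pos 6: push '['; stack = [
pos 7: push '['; stack = [[
pos 8: ']' matches '['; pop; stack = [
pos 9: push '['; stack = [[
pos 10: ']' matches '['; pop; stack = [
pos 11: push '{'; stack = [{
pos 12: push '{'; stack = [{{
pos 13: push '{'; stack = [{{{
pos 14: '}' matches '{'; pop; stack = [{{
pos 15: '}' matches '{'; pop; stack = [{
pos 16: push '{'; stack = [{{
pos 17: push '['; stack = [{{[
pos 18: ']' matches '['; pop; stack = [{{
pos 19: '}' matches '{'; pop; stack = [{
pos 20: push '('; stack = [{(
pos 21: push '['; stack = [{([
pos 22: ']' matches '['; pop; stack = [{(
pos 23: push '{'; stack = [{({
pos 24: '}' matches '{'; pop; stack = [{(
pos 25: ')' matches '('; pop; stack = [{
pos 26: saw closer ']' but top of stack is '{' (expected '}') → INVALID
Verdict: type mismatch at position 26: ']' closes '{' → no

Answer: no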